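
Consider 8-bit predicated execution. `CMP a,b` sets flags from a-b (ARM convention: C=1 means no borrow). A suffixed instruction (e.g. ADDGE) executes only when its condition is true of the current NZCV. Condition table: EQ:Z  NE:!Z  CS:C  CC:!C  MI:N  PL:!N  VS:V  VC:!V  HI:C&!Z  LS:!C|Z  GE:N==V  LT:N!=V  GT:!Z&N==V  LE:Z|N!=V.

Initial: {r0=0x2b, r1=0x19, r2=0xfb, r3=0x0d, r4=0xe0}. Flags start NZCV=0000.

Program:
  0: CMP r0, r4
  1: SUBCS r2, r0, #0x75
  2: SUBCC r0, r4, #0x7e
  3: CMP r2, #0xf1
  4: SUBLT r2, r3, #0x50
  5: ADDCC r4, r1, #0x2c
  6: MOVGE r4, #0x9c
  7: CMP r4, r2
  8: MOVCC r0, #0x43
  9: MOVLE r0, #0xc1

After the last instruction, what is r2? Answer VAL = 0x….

VAL = 0xfb

0: ✓ CMP  NZCV=0000
1: · SUBCS
2: ✓ SUBCC  r0←0x62
3: ✓ CMP  NZCV=0010
4: · SUBLT
5: · ADDCC
6: ✓ MOVGE  r4←0x9c
7: ✓ CMP  NZCV=1000
8: ✓ MOVCC  r0←0x43
9: ✓ MOVLE  r0←0xc1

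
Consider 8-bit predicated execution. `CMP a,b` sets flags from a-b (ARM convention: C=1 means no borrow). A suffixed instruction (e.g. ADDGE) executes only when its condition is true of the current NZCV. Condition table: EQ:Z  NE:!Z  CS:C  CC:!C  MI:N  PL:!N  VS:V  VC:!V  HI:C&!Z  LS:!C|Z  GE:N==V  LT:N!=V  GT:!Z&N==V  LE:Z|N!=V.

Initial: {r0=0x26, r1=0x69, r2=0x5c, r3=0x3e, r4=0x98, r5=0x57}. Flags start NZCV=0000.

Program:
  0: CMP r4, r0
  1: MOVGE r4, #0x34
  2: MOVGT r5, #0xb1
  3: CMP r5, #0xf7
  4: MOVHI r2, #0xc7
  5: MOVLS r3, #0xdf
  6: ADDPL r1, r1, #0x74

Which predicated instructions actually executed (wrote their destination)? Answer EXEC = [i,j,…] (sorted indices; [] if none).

EXEC = [5,6]

0: ✓ CMP  NZCV=0011
1: · MOVGE
2: · MOVGT
3: ✓ CMP  NZCV=0000
4: · MOVHI
5: ✓ MOVLS  r3←0xdf
6: ✓ ADDPL  r1←0xdd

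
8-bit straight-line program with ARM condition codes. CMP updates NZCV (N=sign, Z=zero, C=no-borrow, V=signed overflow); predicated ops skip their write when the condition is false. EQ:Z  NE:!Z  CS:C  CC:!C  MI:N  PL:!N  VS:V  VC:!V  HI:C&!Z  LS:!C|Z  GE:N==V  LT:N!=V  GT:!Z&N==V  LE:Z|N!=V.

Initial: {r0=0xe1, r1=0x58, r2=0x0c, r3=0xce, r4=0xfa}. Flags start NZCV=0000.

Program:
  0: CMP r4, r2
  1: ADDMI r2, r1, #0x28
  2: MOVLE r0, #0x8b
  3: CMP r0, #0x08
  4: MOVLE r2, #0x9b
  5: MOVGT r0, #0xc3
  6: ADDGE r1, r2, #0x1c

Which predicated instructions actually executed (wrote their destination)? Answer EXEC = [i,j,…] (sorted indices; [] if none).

0: ✓ CMP  NZCV=1010
1: ✓ ADDMI  r2←0x80
2: ✓ MOVLE  r0←0x8b
3: ✓ CMP  NZCV=1010
4: ✓ MOVLE  r2←0x9b
5: · MOVGT
6: · ADDGE

EXEC = [1,2,4]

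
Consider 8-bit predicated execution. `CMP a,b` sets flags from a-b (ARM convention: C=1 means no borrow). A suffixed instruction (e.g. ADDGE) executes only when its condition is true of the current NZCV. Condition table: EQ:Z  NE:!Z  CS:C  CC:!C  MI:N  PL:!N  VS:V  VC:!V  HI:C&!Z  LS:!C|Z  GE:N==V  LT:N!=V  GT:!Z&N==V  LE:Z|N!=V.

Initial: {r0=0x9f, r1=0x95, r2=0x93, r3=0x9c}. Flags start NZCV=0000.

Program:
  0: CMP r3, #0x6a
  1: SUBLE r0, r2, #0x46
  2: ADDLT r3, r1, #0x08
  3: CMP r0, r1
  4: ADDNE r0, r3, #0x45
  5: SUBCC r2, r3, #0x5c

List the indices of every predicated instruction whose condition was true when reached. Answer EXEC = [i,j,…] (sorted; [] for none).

EXEC = [1,2,4,5]

0: ✓ CMP  NZCV=0011
1: ✓ SUBLE  r0←0x4d
2: ✓ ADDLT  r3←0x9d
3: ✓ CMP  NZCV=1001
4: ✓ ADDNE  r0←0xe2
5: ✓ SUBCC  r2←0x41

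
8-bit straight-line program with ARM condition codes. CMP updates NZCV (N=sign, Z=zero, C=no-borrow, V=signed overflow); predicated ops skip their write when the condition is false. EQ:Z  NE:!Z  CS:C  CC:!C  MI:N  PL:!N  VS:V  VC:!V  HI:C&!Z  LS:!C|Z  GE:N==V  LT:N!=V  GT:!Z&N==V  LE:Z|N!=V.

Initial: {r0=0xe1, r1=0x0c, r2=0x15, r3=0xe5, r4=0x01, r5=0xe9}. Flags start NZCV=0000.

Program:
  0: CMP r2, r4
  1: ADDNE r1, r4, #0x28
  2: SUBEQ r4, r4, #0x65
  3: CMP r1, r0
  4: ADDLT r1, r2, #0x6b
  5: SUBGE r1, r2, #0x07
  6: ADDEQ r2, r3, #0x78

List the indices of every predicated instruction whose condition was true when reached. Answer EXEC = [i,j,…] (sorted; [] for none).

EXEC = [1,5]

0: ✓ CMP  NZCV=0010
1: ✓ ADDNE  r1←0x29
2: · SUBEQ
3: ✓ CMP  NZCV=0000
4: · ADDLT
5: ✓ SUBGE  r1←0x0e
6: · ADDEQ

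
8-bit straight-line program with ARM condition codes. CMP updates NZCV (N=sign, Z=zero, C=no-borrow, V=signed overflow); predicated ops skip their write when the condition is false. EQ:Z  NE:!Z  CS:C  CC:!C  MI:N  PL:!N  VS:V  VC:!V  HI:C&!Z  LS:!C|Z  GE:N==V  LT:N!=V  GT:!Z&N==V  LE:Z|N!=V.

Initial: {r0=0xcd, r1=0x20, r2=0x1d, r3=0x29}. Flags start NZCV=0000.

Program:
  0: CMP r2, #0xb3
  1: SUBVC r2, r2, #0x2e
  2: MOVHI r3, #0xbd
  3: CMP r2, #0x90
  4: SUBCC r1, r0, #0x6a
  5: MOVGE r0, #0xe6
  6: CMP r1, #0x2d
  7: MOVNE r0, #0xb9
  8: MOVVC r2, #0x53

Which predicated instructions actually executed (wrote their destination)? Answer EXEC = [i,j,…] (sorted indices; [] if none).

EXEC = [1,5,7,8]

[0] flags=0000 → (cmp)
[1] flags=0000 VC?T → r2=0xef
[2] flags=0000 HI?F → skip
[3] flags=0010 → (cmp)
[4] flags=0010 CC?F → skip
[5] flags=0010 GE?T → r0=0xe6
[6] flags=1000 → (cmp)
[7] flags=1000 NE?T → r0=0xb9
[8] flags=1000 VC?T → r2=0x53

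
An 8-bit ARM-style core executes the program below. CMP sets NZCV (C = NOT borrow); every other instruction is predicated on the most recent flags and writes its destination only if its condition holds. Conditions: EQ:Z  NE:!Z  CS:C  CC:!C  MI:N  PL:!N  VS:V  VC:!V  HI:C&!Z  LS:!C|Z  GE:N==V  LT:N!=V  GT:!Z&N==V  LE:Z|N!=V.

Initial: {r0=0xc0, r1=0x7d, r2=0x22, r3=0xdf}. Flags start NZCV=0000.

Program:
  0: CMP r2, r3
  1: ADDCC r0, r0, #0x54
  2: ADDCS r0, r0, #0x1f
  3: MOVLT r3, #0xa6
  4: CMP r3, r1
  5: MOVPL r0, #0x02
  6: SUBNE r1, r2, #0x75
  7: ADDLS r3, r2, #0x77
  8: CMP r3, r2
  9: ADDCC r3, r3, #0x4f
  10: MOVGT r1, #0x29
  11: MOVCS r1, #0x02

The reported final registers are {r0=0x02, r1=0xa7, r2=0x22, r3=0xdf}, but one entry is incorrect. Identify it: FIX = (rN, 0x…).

[0] flags=0000 → (cmp)
[1] flags=0000 CC?T → r0=0x14
[2] flags=0000 CS?F → skip
[3] flags=0000 LT?F → skip
[4] flags=0011 → (cmp)
[5] flags=0011 PL?T → r0=0x02
[6] flags=0011 NE?T → r1=0xad
[7] flags=0011 LS?F → skip
[8] flags=1010 → (cmp)
[9] flags=1010 CC?F → skip
[10] flags=1010 GT?F → skip
[11] flags=1010 CS?T → r1=0x02

FIX = (r1, 0x02)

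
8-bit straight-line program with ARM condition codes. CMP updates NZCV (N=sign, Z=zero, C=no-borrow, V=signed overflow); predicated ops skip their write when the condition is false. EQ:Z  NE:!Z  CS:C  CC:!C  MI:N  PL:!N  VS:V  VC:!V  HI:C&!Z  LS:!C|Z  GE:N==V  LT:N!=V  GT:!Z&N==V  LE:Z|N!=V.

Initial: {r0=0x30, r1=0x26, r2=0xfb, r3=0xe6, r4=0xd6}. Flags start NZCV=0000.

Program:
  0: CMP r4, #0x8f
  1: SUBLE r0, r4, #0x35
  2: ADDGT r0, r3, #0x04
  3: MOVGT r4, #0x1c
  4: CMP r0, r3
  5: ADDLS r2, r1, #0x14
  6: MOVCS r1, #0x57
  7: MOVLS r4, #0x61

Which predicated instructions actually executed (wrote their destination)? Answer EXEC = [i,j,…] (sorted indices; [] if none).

0: ✓ CMP  NZCV=0010
1: · SUBLE
2: ✓ ADDGT  r0←0xea
3: ✓ MOVGT  r4←0x1c
4: ✓ CMP  NZCV=0010
5: · ADDLS
6: ✓ MOVCS  r1←0x57
7: · MOVLS

EXEC = [2,3,6]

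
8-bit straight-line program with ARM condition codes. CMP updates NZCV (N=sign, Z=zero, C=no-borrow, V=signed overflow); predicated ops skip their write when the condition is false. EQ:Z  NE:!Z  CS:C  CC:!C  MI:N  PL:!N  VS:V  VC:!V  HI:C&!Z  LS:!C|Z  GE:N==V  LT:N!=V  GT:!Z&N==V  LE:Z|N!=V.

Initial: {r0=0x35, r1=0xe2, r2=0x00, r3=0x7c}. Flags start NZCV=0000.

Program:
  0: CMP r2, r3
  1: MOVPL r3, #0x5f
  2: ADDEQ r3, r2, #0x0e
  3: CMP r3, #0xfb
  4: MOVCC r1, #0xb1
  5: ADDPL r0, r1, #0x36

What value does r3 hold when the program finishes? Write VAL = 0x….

0: ✓ CMP  NZCV=1000
1: · MOVPL
2: · ADDEQ
3: ✓ CMP  NZCV=1001
4: ✓ MOVCC  r1←0xb1
5: · ADDPL

VAL = 0x7c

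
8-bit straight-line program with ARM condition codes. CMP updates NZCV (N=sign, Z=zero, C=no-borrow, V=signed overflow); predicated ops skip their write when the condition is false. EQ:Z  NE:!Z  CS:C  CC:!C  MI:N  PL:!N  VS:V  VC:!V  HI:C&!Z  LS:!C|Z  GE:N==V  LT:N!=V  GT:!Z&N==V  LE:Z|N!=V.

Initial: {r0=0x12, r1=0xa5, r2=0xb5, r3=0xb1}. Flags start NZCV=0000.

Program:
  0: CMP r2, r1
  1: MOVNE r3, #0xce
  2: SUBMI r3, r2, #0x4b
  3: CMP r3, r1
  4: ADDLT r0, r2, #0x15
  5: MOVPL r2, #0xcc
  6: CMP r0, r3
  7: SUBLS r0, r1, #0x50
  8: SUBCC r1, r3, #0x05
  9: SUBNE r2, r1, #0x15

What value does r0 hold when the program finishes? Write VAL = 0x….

0: ✓ CMP  NZCV=0010
1: ✓ MOVNE  r3←0xce
2: · SUBMI
3: ✓ CMP  NZCV=0010
4: · ADDLT
5: ✓ MOVPL  r2←0xcc
6: ✓ CMP  NZCV=0000
7: ✓ SUBLS  r0←0x55
8: ✓ SUBCC  r1←0xc9
9: ✓ SUBNE  r2←0xb4

VAL = 0x55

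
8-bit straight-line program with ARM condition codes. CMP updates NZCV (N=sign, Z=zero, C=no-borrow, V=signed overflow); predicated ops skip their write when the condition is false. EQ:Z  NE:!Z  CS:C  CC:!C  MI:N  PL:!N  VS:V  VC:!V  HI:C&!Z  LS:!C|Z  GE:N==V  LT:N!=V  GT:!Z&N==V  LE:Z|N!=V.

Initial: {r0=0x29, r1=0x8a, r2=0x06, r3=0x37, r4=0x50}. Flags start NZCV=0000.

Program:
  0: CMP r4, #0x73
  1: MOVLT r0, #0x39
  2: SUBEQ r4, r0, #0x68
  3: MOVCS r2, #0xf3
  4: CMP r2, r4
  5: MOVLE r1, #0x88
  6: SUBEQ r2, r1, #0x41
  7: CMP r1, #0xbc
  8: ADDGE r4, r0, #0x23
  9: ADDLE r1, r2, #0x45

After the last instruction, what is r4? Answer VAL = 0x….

VAL = 0x50

[0] flags=1000 → (cmp)
[1] flags=1000 LT?T → r0=0x39
[2] flags=1000 EQ?F → skip
[3] flags=1000 CS?F → skip
[4] flags=1000 → (cmp)
[5] flags=1000 LE?T → r1=0x88
[6] flags=1000 EQ?F → skip
[7] flags=1000 → (cmp)
[8] flags=1000 GE?F → skip
[9] flags=1000 LE?T → r1=0x4b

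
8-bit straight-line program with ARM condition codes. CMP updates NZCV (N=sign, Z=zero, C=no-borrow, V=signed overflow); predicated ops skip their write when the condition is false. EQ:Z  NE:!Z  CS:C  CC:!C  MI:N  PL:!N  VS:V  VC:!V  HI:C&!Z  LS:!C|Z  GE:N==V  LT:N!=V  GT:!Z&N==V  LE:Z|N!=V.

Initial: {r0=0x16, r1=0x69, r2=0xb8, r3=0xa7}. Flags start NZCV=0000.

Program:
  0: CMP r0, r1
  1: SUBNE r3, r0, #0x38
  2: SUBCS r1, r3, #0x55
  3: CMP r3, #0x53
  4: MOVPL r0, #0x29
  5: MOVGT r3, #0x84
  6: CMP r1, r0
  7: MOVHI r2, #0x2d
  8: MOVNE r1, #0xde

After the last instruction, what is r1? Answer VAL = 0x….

VAL = 0xde

[0] flags=1000 → (cmp)
[1] flags=1000 NE?T → r3=0xde
[2] flags=1000 CS?F → skip
[3] flags=1010 → (cmp)
[4] flags=1010 PL?F → skip
[5] flags=1010 GT?F → skip
[6] flags=0010 → (cmp)
[7] flags=0010 HI?T → r2=0x2d
[8] flags=0010 NE?T → r1=0xde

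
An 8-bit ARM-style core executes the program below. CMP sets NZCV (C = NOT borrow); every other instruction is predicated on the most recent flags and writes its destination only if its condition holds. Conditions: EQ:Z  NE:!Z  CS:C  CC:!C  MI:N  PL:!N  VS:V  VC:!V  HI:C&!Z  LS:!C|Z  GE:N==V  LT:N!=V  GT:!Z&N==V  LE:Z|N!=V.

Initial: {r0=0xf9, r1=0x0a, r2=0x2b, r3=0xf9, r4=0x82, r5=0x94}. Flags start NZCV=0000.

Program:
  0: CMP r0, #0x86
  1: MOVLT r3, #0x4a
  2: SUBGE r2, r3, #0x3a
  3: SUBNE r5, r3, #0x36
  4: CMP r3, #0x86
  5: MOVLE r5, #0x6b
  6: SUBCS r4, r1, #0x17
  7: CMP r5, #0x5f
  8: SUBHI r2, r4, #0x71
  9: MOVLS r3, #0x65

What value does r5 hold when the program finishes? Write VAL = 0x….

[0] flags=0010 → (cmp)
[1] flags=0010 LT?F → skip
[2] flags=0010 GE?T → r2=0xbf
[3] flags=0010 NE?T → r5=0xc3
[4] flags=0010 → (cmp)
[5] flags=0010 LE?F → skip
[6] flags=0010 CS?T → r4=0xf3
[7] flags=0011 → (cmp)
[8] flags=0011 HI?T → r2=0x82
[9] flags=0011 LS?F → skip

VAL = 0xc3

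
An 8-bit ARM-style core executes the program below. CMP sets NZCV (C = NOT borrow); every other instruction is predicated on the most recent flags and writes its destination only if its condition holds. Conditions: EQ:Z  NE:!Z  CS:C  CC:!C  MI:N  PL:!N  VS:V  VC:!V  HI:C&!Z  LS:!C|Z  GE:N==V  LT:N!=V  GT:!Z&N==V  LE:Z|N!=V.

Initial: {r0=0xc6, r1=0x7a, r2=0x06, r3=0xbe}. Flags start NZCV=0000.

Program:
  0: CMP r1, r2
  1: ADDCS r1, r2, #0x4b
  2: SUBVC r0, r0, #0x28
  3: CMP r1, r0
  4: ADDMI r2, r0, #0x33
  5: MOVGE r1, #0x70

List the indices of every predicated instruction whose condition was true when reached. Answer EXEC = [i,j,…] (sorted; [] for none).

EXEC = [1,2,4,5]

0: ✓ CMP  NZCV=0010
1: ✓ ADDCS  r1←0x51
2: ✓ SUBVC  r0←0x9e
3: ✓ CMP  NZCV=1001
4: ✓ ADDMI  r2←0xd1
5: ✓ MOVGE  r1←0x70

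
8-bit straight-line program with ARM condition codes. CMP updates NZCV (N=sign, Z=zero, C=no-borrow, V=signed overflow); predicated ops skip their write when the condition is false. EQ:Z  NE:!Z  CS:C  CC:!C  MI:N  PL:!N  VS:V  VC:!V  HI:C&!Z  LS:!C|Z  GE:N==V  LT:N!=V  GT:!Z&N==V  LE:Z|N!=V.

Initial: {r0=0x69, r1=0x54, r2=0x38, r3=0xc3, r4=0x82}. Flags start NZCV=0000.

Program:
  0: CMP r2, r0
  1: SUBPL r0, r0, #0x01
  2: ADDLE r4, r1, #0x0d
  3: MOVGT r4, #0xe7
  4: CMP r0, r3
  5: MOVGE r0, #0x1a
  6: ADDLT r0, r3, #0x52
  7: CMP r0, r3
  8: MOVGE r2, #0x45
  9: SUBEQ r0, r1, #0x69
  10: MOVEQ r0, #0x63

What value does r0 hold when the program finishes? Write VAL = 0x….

VAL = 0x1a

[0] flags=1000 → (cmp)
[1] flags=1000 PL?F → skip
[2] flags=1000 LE?T → r4=0x61
[3] flags=1000 GT?F → skip
[4] flags=1001 → (cmp)
[5] flags=1001 GE?T → r0=0x1a
[6] flags=1001 LT?F → skip
[7] flags=0000 → (cmp)
[8] flags=0000 GE?T → r2=0x45
[9] flags=0000 EQ?F → skip
[10] flags=0000 EQ?F → skip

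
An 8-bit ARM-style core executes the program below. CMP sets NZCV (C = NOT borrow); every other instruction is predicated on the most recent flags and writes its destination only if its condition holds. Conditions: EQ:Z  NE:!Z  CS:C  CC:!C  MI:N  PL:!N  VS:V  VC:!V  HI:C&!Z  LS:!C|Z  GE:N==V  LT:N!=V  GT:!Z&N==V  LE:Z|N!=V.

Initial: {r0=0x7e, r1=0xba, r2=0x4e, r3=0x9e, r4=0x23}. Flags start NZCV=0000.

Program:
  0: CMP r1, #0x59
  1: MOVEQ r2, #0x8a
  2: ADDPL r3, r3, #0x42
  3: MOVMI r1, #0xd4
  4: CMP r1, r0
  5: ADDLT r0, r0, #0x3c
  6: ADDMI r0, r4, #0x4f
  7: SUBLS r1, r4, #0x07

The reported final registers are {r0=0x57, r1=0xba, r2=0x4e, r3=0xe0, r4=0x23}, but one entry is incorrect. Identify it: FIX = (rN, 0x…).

[0] flags=0011 → (cmp)
[1] flags=0011 EQ?F → skip
[2] flags=0011 PL?T → r3=0xe0
[3] flags=0011 MI?F → skip
[4] flags=0011 → (cmp)
[5] flags=0011 LT?T → r0=0xba
[6] flags=0011 MI?F → skip
[7] flags=0011 LS?F → skip

FIX = (r0, 0xba)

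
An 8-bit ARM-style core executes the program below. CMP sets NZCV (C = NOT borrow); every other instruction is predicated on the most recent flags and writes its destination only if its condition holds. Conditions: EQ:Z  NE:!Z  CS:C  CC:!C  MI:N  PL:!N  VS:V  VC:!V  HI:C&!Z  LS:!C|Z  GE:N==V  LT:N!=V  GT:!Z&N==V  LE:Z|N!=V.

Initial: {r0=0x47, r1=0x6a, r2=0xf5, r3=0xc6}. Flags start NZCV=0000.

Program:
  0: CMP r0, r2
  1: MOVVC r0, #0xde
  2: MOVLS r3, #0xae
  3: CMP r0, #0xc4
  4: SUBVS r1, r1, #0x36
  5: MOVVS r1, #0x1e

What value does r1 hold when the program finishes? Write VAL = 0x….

VAL = 0x6a

0: ✓ CMP  NZCV=0000
1: ✓ MOVVC  r0←0xde
2: ✓ MOVLS  r3←0xae
3: ✓ CMP  NZCV=0010
4: · SUBVS
5: · MOVVS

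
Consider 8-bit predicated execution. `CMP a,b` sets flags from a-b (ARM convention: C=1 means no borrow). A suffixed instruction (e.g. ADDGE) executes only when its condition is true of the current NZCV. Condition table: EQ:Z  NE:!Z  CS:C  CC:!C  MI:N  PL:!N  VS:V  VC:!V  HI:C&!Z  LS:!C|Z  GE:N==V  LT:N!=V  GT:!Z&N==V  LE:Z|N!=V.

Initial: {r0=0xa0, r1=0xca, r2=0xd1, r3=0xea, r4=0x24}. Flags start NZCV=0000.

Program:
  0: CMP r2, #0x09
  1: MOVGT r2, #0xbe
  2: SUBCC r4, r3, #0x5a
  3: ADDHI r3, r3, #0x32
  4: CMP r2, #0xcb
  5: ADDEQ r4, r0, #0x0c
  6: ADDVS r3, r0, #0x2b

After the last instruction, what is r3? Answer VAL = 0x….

VAL = 0x1c

[0] flags=1010 → (cmp)
[1] flags=1010 GT?F → skip
[2] flags=1010 CC?F → skip
[3] flags=1010 HI?T → r3=0x1c
[4] flags=0010 → (cmp)
[5] flags=0010 EQ?F → skip
[6] flags=0010 VS?F → skip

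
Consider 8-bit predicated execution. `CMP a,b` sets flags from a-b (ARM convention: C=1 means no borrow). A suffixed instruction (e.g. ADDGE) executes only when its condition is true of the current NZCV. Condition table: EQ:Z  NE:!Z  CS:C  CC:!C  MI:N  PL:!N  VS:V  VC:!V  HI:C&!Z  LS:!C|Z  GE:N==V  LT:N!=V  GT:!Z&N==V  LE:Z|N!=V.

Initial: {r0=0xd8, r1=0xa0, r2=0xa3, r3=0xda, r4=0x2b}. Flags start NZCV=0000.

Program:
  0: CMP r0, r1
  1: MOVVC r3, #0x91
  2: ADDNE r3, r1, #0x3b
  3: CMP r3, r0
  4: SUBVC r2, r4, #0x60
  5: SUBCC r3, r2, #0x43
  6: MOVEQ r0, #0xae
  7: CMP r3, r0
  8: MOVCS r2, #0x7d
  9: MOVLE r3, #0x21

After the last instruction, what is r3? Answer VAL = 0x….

[0] flags=0010 → (cmp)
[1] flags=0010 VC?T → r3=0x91
[2] flags=0010 NE?T → r3=0xdb
[3] flags=0010 → (cmp)
[4] flags=0010 VC?T → r2=0xcb
[5] flags=0010 CC?F → skip
[6] flags=0010 EQ?F → skip
[7] flags=0010 → (cmp)
[8] flags=0010 CS?T → r2=0x7d
[9] flags=0010 LE?F → skip

VAL = 0xdb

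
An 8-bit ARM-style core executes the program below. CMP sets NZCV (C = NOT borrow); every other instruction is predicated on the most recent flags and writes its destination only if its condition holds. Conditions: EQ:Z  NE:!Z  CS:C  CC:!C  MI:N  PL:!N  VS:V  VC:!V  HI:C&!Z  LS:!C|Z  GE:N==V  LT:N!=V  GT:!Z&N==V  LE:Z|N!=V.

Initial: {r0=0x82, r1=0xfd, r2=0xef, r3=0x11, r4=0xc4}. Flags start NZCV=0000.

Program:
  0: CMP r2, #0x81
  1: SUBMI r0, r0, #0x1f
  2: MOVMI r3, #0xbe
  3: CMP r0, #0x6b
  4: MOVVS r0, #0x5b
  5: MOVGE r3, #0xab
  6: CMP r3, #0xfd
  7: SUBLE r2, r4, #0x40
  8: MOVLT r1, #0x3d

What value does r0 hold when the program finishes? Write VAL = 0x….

[0] flags=0010 → (cmp)
[1] flags=0010 MI?F → skip
[2] flags=0010 MI?F → skip
[3] flags=0011 → (cmp)
[4] flags=0011 VS?T → r0=0x5b
[5] flags=0011 GE?F → skip
[6] flags=0000 → (cmp)
[7] flags=0000 LE?F → skip
[8] flags=0000 LT?F → skip

VAL = 0x5b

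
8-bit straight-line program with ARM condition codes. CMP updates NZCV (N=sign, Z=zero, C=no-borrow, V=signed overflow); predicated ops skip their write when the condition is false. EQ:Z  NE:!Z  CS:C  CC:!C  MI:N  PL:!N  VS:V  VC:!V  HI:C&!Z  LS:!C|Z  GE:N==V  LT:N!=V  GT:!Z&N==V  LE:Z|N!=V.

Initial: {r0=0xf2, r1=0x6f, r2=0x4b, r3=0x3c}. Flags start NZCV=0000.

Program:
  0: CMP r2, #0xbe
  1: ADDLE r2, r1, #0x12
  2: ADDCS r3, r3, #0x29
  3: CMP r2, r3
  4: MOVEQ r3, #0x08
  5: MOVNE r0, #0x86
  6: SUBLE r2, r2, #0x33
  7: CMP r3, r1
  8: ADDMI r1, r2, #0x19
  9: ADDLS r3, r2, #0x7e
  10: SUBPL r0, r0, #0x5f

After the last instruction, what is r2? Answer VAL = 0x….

0: ✓ CMP  NZCV=1001
1: · ADDLE
2: · ADDCS
3: ✓ CMP  NZCV=0010
4: · MOVEQ
5: ✓ MOVNE  r0←0x86
6: · SUBLE
7: ✓ CMP  NZCV=1000
8: ✓ ADDMI  r1←0x64
9: ✓ ADDLS  r3←0xc9
10: · SUBPL

VAL = 0x4b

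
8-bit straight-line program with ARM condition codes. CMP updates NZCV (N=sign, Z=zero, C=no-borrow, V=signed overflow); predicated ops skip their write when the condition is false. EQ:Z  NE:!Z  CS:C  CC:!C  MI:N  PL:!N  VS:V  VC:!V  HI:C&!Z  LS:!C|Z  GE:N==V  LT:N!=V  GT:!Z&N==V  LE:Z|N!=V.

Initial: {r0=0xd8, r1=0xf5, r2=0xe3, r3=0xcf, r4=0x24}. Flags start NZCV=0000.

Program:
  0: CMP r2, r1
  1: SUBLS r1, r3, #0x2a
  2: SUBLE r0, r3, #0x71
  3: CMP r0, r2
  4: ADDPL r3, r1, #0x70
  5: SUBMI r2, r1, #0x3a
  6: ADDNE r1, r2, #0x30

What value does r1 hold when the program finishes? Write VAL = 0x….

VAL = 0x13

[0] flags=1000 → (cmp)
[1] flags=1000 LS?T → r1=0xa5
[2] flags=1000 LE?T → r0=0x5e
[3] flags=0000 → (cmp)
[4] flags=0000 PL?T → r3=0x15
[5] flags=0000 MI?F → skip
[6] flags=0000 NE?T → r1=0x13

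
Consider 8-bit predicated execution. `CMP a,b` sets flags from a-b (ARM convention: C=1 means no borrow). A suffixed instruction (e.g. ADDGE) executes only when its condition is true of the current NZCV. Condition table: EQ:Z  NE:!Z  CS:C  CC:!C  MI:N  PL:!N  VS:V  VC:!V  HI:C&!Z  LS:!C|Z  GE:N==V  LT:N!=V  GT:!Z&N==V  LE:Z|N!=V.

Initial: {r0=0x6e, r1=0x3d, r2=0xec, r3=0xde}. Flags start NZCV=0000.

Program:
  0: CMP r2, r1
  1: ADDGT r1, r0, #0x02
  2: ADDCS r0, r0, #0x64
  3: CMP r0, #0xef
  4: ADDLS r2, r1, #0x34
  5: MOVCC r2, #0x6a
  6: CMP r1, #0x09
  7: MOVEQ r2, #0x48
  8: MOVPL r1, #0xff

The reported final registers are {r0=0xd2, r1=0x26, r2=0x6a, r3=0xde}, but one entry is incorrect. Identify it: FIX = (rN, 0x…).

[0] flags=1010 → (cmp)
[1] flags=1010 GT?F → skip
[2] flags=1010 CS?T → r0=0xd2
[3] flags=1000 → (cmp)
[4] flags=1000 LS?T → r2=0x71
[5] flags=1000 CC?T → r2=0x6a
[6] flags=0010 → (cmp)
[7] flags=0010 EQ?F → skip
[8] flags=0010 PL?T → r1=0xff

FIX = (r1, 0xff)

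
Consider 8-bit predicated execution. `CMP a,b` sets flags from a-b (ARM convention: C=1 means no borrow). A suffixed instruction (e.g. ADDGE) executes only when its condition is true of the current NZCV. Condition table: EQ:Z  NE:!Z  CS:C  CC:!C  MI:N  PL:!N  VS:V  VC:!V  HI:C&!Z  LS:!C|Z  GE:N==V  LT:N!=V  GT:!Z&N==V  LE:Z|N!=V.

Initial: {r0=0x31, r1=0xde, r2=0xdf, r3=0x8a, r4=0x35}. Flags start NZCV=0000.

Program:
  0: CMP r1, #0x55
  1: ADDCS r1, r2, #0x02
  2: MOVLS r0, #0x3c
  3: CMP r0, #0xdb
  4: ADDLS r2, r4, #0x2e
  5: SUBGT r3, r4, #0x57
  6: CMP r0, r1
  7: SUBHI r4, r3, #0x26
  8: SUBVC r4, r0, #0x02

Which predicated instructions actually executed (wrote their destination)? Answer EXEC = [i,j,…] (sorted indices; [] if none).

0: ✓ CMP  NZCV=1010
1: ✓ ADDCS  r1←0xe1
2: · MOVLS
3: ✓ CMP  NZCV=0000
4: ✓ ADDLS  r2←0x63
5: ✓ SUBGT  r3←0xde
6: ✓ CMP  NZCV=0000
7: · SUBHI
8: ✓ SUBVC  r4←0x2f

EXEC = [1,4,5,8]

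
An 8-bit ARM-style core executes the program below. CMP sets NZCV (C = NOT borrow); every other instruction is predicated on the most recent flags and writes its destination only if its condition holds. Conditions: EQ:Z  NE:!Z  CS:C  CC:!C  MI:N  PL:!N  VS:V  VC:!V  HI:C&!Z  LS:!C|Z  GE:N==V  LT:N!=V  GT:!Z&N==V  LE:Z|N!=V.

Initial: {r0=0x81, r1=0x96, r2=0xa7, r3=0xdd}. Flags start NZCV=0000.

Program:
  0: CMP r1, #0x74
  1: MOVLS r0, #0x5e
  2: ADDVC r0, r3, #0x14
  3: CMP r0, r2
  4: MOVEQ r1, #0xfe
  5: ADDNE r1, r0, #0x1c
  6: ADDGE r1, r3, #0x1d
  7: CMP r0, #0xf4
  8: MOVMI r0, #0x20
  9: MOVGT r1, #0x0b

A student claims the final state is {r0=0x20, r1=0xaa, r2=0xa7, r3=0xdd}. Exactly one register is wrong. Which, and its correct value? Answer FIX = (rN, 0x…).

[0] flags=0011 → (cmp)
[1] flags=0011 LS?F → skip
[2] flags=0011 VC?F → skip
[3] flags=1000 → (cmp)
[4] flags=1000 EQ?F → skip
[5] flags=1000 NE?T → r1=0x9d
[6] flags=1000 GE?F → skip
[7] flags=1000 → (cmp)
[8] flags=1000 MI?T → r0=0x20
[9] flags=1000 GT?F → skip

FIX = (r1, 0x9d)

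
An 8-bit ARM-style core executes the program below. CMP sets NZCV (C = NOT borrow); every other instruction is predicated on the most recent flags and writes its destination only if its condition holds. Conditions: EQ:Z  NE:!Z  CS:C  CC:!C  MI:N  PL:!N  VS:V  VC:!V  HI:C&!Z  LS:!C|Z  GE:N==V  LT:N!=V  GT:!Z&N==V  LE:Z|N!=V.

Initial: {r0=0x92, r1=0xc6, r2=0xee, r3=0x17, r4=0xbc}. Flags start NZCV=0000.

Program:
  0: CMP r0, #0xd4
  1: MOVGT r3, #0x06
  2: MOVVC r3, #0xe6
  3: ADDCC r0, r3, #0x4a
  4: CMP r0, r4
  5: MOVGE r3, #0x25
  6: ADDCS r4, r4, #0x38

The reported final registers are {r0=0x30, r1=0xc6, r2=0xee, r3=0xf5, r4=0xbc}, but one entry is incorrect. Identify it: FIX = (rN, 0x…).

FIX = (r3, 0x25)

0: ✓ CMP  NZCV=1000
1: · MOVGT
2: ✓ MOVVC  r3←0xe6
3: ✓ ADDCC  r0←0x30
4: ✓ CMP  NZCV=0000
5: ✓ MOVGE  r3←0x25
6: · ADDCS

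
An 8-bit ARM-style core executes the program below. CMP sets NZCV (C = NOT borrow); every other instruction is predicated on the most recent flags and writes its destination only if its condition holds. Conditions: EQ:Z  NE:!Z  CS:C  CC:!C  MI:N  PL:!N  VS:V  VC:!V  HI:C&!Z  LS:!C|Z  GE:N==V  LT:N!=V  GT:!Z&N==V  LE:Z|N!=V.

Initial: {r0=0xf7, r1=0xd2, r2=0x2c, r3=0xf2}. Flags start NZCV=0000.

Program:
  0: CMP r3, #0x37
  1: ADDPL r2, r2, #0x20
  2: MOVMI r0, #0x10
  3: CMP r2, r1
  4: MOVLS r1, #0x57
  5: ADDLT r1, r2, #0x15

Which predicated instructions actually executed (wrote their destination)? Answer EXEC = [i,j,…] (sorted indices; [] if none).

[0] flags=1010 → (cmp)
[1] flags=1010 PL?F → skip
[2] flags=1010 MI?T → r0=0x10
[3] flags=0000 → (cmp)
[4] flags=0000 LS?T → r1=0x57
[5] flags=0000 LT?F → skip

EXEC = [2,4]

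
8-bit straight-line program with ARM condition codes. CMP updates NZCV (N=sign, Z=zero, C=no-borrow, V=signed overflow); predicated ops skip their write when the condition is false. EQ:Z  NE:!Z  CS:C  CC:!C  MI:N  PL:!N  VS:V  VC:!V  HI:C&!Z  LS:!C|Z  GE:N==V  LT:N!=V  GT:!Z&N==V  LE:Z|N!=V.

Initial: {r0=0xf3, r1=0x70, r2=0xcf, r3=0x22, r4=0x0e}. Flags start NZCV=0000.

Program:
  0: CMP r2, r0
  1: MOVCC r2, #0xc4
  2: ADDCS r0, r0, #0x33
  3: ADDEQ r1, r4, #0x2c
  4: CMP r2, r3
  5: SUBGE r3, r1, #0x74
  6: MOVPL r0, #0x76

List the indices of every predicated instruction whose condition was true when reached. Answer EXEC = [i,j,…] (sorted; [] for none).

EXEC = [1]

[0] flags=1000 → (cmp)
[1] flags=1000 CC?T → r2=0xc4
[2] flags=1000 CS?F → skip
[3] flags=1000 EQ?F → skip
[4] flags=1010 → (cmp)
[5] flags=1010 GE?F → skip
[6] flags=1010 PL?F → skip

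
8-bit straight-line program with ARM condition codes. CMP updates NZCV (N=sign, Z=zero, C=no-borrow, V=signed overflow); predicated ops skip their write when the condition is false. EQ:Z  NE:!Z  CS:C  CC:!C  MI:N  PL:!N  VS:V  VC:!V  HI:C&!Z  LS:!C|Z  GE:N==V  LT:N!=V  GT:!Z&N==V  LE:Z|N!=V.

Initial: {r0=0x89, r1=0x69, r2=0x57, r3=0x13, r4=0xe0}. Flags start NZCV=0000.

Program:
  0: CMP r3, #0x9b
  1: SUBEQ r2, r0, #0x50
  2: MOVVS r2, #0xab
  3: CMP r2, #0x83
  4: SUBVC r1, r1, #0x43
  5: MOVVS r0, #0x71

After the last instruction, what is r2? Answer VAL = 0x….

0: ✓ CMP  NZCV=0000
1: · SUBEQ
2: · MOVVS
3: ✓ CMP  NZCV=1001
4: · SUBVC
5: ✓ MOVVS  r0←0x71

VAL = 0x57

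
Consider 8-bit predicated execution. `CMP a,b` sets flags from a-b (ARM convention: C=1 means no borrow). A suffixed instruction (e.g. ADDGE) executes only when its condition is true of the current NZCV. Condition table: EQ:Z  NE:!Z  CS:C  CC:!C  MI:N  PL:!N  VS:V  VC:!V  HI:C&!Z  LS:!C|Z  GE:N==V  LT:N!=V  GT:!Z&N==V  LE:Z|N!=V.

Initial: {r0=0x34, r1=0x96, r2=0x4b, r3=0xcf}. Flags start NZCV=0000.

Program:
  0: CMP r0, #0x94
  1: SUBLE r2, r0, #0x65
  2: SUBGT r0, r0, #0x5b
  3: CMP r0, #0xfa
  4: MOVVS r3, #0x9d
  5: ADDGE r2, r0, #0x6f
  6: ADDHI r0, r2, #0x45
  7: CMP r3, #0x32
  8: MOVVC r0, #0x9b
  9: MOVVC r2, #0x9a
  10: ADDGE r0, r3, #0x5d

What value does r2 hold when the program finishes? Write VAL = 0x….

VAL = 0x9a

[0] flags=1001 → (cmp)
[1] flags=1001 LE?F → skip
[2] flags=1001 GT?T → r0=0xd9
[3] flags=1000 → (cmp)
[4] flags=1000 VS?F → skip
[5] flags=1000 GE?F → skip
[6] flags=1000 HI?F → skip
[7] flags=1010 → (cmp)
[8] flags=1010 VC?T → r0=0x9b
[9] flags=1010 VC?T → r2=0x9a
[10] flags=1010 GE?F → skip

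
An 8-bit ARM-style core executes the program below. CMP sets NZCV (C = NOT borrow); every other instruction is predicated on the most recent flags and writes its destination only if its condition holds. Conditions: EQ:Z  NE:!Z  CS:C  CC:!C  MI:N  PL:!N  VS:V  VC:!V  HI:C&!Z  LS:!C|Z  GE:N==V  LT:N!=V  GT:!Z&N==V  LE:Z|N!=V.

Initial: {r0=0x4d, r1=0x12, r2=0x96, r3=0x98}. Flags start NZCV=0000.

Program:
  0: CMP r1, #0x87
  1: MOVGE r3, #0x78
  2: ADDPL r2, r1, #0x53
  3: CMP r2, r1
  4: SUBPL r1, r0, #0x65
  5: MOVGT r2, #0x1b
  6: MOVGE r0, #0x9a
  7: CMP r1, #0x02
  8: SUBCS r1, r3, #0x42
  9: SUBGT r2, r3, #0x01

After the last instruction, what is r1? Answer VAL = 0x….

[0] flags=1001 → (cmp)
[1] flags=1001 GE?T → r3=0x78
[2] flags=1001 PL?F → skip
[3] flags=1010 → (cmp)
[4] flags=1010 PL?F → skip
[5] flags=1010 GT?F → skip
[6] flags=1010 GE?F → skip
[7] flags=0010 → (cmp)
[8] flags=0010 CS?T → r1=0x36
[9] flags=0010 GT?T → r2=0x77

VAL = 0x36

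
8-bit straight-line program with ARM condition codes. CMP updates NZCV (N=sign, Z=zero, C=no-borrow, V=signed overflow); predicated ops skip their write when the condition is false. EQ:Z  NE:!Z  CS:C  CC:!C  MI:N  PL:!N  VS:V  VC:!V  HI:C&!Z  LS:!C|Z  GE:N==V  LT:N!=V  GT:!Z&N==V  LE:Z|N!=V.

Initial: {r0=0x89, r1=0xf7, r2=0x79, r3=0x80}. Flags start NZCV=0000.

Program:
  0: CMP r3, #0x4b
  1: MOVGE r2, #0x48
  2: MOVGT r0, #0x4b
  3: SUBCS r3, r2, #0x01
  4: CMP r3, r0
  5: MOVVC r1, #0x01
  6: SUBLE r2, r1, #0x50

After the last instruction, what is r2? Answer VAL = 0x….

VAL = 0x79

0: ✓ CMP  NZCV=0011
1: · MOVGE
2: · MOVGT
3: ✓ SUBCS  r3←0x78
4: ✓ CMP  NZCV=1001
5: · MOVVC
6: · SUBLE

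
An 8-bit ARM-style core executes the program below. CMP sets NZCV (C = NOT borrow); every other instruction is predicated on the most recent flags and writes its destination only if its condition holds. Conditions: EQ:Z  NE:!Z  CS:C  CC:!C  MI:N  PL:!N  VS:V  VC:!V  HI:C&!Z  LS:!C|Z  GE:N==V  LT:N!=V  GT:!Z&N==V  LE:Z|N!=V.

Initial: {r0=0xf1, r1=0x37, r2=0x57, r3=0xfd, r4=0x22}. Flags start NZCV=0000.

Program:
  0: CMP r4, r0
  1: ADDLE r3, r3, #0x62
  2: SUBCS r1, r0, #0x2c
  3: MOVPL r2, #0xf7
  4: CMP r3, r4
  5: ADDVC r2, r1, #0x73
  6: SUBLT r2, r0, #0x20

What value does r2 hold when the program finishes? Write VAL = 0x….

0: ✓ CMP  NZCV=0000
1: · ADDLE
2: · SUBCS
3: ✓ MOVPL  r2←0xf7
4: ✓ CMP  NZCV=1010
5: ✓ ADDVC  r2←0xaa
6: ✓ SUBLT  r2←0xd1

VAL = 0xd1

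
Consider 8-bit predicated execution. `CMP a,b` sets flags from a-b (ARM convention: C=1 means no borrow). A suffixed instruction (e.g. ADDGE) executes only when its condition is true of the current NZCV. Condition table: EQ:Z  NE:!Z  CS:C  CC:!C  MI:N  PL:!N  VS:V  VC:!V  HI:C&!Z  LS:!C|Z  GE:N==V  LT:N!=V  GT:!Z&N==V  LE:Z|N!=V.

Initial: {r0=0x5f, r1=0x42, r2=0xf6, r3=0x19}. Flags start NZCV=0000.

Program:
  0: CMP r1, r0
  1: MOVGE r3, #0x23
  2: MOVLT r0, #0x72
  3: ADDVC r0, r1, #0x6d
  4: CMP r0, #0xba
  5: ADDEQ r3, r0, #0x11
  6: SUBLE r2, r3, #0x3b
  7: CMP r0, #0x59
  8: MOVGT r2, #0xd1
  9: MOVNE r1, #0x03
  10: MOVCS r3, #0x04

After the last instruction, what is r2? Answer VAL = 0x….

0: ✓ CMP  NZCV=1000
1: · MOVGE
2: ✓ MOVLT  r0←0x72
3: ✓ ADDVC  r0←0xaf
4: ✓ CMP  NZCV=1000
5: · ADDEQ
6: ✓ SUBLE  r2←0xde
7: ✓ CMP  NZCV=0011
8: · MOVGT
9: ✓ MOVNE  r1←0x03
10: ✓ MOVCS  r3←0x04

VAL = 0xde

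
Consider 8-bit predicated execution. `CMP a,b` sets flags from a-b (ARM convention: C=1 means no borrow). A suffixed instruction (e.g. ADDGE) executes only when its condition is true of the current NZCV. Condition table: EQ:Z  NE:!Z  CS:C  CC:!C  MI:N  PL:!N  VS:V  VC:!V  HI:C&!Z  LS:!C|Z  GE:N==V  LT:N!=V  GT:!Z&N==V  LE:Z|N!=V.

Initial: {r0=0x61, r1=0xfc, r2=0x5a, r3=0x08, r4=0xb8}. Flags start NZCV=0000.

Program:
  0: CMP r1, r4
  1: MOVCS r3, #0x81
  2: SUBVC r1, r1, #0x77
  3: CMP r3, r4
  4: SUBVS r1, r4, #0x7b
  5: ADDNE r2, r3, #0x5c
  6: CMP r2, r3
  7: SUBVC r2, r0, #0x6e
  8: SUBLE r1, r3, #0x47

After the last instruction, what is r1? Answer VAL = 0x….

VAL = 0x85

[0] flags=0010 → (cmp)
[1] flags=0010 CS?T → r3=0x81
[2] flags=0010 VC?T → r1=0x85
[3] flags=1000 → (cmp)
[4] flags=1000 VS?F → skip
[5] flags=1000 NE?T → r2=0xdd
[6] flags=0010 → (cmp)
[7] flags=0010 VC?T → r2=0xf3
[8] flags=0010 LE?F → skip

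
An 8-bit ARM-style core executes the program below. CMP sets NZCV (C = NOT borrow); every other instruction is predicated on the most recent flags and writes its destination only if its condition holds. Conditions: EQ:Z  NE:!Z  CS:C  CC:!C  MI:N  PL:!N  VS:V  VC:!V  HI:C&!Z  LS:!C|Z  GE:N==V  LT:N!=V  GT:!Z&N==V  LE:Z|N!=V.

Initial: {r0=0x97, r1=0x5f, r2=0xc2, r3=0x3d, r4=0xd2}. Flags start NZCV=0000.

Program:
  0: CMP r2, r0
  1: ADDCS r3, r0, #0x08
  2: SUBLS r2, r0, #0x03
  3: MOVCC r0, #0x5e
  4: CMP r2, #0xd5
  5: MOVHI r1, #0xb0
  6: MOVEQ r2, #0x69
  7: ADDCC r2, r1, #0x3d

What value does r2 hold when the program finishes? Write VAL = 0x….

VAL = 0x9c

0: ✓ CMP  NZCV=0010
1: ✓ ADDCS  r3←0x9f
2: · SUBLS
3: · MOVCC
4: ✓ CMP  NZCV=1000
5: · MOVHI
6: · MOVEQ
7: ✓ ADDCC  r2←0x9c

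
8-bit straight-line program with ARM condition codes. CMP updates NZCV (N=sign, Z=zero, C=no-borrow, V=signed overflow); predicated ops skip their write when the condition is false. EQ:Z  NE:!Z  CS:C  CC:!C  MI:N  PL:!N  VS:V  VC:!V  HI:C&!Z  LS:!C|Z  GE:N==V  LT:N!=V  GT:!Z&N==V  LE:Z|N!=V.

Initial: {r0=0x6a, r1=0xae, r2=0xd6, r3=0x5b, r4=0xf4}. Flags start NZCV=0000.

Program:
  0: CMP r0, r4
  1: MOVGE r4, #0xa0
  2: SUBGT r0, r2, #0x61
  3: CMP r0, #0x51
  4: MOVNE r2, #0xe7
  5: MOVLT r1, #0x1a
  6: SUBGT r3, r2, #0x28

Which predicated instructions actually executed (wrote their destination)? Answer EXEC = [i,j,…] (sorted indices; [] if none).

0: ✓ CMP  NZCV=0000
1: ✓ MOVGE  r4←0xa0
2: ✓ SUBGT  r0←0x75
3: ✓ CMP  NZCV=0010
4: ✓ MOVNE  r2←0xe7
5: · MOVLT
6: ✓ SUBGT  r3←0xbf

EXEC = [1,2,4,6]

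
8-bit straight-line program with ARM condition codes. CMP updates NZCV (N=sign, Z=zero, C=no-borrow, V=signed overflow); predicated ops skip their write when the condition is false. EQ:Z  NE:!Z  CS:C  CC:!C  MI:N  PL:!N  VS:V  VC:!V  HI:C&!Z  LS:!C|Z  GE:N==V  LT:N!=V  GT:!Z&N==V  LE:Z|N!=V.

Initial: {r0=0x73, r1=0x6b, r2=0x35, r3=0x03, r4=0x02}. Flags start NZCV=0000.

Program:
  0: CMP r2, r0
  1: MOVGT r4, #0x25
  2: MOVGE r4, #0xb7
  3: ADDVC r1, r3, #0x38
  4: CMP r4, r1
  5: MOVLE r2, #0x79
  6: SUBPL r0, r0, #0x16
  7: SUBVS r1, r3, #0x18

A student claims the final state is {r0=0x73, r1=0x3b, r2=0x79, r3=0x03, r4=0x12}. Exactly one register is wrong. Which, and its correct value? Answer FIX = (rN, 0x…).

FIX = (r4, 0x02)

0: ✓ CMP  NZCV=1000
1: · MOVGT
2: · MOVGE
3: ✓ ADDVC  r1←0x3b
4: ✓ CMP  NZCV=1000
5: ✓ MOVLE  r2←0x79
6: · SUBPL
7: · SUBVS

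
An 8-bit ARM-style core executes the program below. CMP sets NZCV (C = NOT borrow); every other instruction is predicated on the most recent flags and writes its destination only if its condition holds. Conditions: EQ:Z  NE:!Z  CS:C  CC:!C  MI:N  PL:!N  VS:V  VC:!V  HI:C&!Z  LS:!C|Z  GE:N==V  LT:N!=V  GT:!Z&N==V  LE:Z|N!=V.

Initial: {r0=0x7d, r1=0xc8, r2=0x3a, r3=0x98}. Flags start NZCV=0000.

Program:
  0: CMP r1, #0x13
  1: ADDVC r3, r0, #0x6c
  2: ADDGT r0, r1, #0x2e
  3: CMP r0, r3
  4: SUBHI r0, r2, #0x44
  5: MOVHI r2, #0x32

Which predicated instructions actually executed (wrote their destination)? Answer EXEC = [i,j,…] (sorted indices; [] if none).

EXEC = [1]

[0] flags=1010 → (cmp)
[1] flags=1010 VC?T → r3=0xe9
[2] flags=1010 GT?F → skip
[3] flags=1001 → (cmp)
[4] flags=1001 HI?F → skip
[5] flags=1001 HI?F → skip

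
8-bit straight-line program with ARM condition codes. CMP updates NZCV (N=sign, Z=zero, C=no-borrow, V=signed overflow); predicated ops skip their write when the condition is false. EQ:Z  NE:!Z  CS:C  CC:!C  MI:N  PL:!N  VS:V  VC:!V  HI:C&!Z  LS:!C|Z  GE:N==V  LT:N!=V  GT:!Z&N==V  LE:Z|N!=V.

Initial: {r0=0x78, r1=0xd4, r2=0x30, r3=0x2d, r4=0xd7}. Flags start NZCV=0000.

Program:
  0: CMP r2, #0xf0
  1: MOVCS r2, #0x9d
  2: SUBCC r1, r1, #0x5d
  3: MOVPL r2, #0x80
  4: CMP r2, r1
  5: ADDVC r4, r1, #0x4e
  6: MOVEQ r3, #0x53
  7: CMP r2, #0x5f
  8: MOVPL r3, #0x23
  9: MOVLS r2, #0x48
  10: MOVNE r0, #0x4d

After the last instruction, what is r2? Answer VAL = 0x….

[0] flags=0000 → (cmp)
[1] flags=0000 CS?F → skip
[2] flags=0000 CC?T → r1=0x77
[3] flags=0000 PL?T → r2=0x80
[4] flags=0011 → (cmp)
[5] flags=0011 VC?F → skip
[6] flags=0011 EQ?F → skip
[7] flags=0011 → (cmp)
[8] flags=0011 PL?T → r3=0x23
[9] flags=0011 LS?F → skip
[10] flags=0011 NE?T → r0=0x4d

VAL = 0x80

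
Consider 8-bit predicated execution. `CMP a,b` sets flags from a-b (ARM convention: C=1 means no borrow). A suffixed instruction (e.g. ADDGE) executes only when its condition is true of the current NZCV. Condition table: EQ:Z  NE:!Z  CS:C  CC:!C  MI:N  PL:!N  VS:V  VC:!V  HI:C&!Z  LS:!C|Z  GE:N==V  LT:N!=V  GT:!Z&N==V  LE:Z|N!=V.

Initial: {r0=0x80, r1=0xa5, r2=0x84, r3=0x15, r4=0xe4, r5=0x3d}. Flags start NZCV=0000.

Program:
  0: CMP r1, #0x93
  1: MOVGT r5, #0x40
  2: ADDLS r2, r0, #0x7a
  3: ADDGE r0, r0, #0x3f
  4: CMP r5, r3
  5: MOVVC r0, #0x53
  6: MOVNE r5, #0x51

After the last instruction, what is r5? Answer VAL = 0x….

VAL = 0x51

0: ✓ CMP  NZCV=0010
1: ✓ MOVGT  r5←0x40
2: · ADDLS
3: ✓ ADDGE  r0←0xbf
4: ✓ CMP  NZCV=0010
5: ✓ MOVVC  r0←0x53
6: ✓ MOVNE  r5←0x51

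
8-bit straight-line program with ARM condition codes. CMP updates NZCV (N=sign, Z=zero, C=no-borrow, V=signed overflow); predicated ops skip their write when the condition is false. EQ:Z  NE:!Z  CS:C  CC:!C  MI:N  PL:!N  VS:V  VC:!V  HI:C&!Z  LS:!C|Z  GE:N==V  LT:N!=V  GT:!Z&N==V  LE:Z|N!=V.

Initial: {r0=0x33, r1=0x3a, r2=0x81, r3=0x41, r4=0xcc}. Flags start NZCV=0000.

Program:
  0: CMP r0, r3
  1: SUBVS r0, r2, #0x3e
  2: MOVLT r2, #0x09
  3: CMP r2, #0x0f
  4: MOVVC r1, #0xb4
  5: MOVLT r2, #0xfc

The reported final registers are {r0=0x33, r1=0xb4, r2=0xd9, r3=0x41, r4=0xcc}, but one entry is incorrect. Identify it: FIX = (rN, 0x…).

0: ✓ CMP  NZCV=1000
1: · SUBVS
2: ✓ MOVLT  r2←0x09
3: ✓ CMP  NZCV=1000
4: ✓ MOVVC  r1←0xb4
5: ✓ MOVLT  r2←0xfc

FIX = (r2, 0xfc)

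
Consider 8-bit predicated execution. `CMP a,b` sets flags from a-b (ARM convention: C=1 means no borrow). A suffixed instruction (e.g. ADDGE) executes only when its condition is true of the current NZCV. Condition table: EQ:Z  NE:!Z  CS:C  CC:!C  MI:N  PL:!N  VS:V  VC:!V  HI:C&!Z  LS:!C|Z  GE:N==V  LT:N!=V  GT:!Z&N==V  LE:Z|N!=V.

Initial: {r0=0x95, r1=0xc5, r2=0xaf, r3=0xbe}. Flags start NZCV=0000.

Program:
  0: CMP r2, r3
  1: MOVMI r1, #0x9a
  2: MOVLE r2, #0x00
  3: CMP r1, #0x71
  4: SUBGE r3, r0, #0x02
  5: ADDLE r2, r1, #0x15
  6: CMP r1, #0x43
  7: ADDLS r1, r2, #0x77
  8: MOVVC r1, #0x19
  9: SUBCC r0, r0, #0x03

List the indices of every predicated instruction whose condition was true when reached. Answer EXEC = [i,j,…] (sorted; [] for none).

0: ✓ CMP  NZCV=1000
1: ✓ MOVMI  r1←0x9a
2: ✓ MOVLE  r2←0x00
3: ✓ CMP  NZCV=0011
4: · SUBGE
5: ✓ ADDLE  r2←0xaf
6: ✓ CMP  NZCV=0011
7: · ADDLS
8: · MOVVC
9: · SUBCC

EXEC = [1,2,5]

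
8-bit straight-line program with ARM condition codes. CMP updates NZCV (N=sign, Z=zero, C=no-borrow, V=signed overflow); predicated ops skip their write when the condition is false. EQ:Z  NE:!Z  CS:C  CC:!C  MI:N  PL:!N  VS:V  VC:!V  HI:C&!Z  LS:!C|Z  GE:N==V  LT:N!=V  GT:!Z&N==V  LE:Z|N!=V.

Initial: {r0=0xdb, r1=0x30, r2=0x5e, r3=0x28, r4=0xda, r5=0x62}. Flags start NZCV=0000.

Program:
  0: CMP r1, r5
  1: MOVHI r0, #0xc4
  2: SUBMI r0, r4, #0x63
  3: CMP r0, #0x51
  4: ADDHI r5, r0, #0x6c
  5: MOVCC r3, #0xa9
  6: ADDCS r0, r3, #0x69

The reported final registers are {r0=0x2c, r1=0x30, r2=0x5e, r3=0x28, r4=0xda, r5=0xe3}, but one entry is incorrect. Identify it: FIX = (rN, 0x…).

FIX = (r0, 0x91)

[0] flags=1000 → (cmp)
[1] flags=1000 HI?F → skip
[2] flags=1000 MI?T → r0=0x77
[3] flags=0010 → (cmp)
[4] flags=0010 HI?T → r5=0xe3
[5] flags=0010 CC?F → skip
[6] flags=0010 CS?T → r0=0x91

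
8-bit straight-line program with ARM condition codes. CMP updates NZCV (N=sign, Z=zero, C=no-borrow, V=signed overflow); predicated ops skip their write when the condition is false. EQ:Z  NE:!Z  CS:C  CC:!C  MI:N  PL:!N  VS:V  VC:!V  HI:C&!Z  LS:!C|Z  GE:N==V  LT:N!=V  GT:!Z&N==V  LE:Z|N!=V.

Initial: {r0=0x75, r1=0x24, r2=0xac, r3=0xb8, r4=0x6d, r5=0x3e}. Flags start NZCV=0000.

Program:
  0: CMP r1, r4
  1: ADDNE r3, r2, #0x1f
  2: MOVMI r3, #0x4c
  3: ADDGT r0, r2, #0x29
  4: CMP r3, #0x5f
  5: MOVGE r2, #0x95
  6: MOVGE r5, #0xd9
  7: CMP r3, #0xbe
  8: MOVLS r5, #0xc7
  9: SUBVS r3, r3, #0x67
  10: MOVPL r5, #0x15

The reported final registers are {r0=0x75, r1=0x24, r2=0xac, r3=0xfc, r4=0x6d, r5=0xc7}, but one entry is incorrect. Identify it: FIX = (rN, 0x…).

FIX = (r3, 0xe5)

[0] flags=1000 → (cmp)
[1] flags=1000 NE?T → r3=0xcb
[2] flags=1000 MI?T → r3=0x4c
[3] flags=1000 GT?F → skip
[4] flags=1000 → (cmp)
[5] flags=1000 GE?F → skip
[6] flags=1000 GE?F → skip
[7] flags=1001 → (cmp)
[8] flags=1001 LS?T → r5=0xc7
[9] flags=1001 VS?T → r3=0xe5
[10] flags=1001 PL?F → skip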